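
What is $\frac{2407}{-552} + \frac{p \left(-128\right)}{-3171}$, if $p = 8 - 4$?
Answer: $- \frac{2449991}{583464} \approx -4.199$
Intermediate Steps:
$p = 4$ ($p = 8 - 4 = 4$)
$\frac{2407}{-552} + \frac{p \left(-128\right)}{-3171} = \frac{2407}{-552} + \frac{4 \left(-128\right)}{-3171} = 2407 \left(- \frac{1}{552}\right) - - \frac{512}{3171} = - \frac{2407}{552} + \frac{512}{3171} = - \frac{2449991}{583464}$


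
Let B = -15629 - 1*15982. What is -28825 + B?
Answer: -60436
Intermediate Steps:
B = -31611 (B = -15629 - 15982 = -31611)
-28825 + B = -28825 - 31611 = -60436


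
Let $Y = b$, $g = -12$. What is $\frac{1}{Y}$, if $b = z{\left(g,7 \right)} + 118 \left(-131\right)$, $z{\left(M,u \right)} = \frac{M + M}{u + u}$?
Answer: $- \frac{7}{108218} \approx -6.4684 \cdot 10^{-5}$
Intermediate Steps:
$z{\left(M,u \right)} = \frac{M}{u}$ ($z{\left(M,u \right)} = \frac{2 M}{2 u} = 2 M \frac{1}{2 u} = \frac{M}{u}$)
$b = - \frac{108218}{7}$ ($b = - \frac{12}{7} + 118 \left(-131\right) = \left(-12\right) \frac{1}{7} - 15458 = - \frac{12}{7} - 15458 = - \frac{108218}{7} \approx -15460.0$)
$Y = - \frac{108218}{7} \approx -15460.0$
$\frac{1}{Y} = \frac{1}{- \frac{108218}{7}} = - \frac{7}{108218}$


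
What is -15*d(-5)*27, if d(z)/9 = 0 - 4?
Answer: 14580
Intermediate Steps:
d(z) = -36 (d(z) = 9*(0 - 4) = 9*(-4) = -36)
-15*d(-5)*27 = -15*(-36)*27 = 540*27 = 14580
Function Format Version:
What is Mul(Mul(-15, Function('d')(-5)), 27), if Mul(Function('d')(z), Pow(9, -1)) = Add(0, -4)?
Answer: 14580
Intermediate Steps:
Function('d')(z) = -36 (Function('d')(z) = Mul(9, Add(0, -4)) = Mul(9, -4) = -36)
Mul(Mul(-15, Function('d')(-5)), 27) = Mul(Mul(-15, -36), 27) = Mul(540, 27) = 14580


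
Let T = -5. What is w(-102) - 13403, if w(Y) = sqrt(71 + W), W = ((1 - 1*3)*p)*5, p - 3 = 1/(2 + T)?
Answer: -13403 + sqrt(399)/3 ≈ -13396.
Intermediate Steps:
p = 8/3 (p = 3 + 1/(2 - 5) = 3 + 1/(-3) = 3 - 1/3 = 8/3 ≈ 2.6667)
W = -80/3 (W = ((1 - 1*3)*(8/3))*5 = ((1 - 3)*(8/3))*5 = -2*8/3*5 = -16/3*5 = -80/3 ≈ -26.667)
w(Y) = sqrt(399)/3 (w(Y) = sqrt(71 - 80/3) = sqrt(133/3) = sqrt(399)/3)
w(-102) - 13403 = sqrt(399)/3 - 13403 = -13403 + sqrt(399)/3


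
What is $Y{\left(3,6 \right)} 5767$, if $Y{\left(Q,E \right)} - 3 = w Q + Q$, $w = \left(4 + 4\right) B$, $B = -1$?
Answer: $-103806$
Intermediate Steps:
$w = -8$ ($w = \left(4 + 4\right) \left(-1\right) = 8 \left(-1\right) = -8$)
$Y{\left(Q,E \right)} = 3 - 7 Q$ ($Y{\left(Q,E \right)} = 3 + \left(- 8 Q + Q\right) = 3 - 7 Q$)
$Y{\left(3,6 \right)} 5767 = \left(3 - 21\right) 5767 = \left(-18\right) 5767 = -103806$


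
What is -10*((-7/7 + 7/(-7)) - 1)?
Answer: 30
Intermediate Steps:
-10*((-7/7 + 7/(-7)) - 1) = -10*((-7*⅐ + 7*(-⅐)) - 1) = -10*((-1 - 1) - 1) = -10*(-2 - 1) = -10*(-3) = 30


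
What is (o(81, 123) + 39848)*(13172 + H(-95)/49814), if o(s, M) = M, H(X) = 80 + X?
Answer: 26226971370203/49814 ≈ 5.2650e+8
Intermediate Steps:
(o(81, 123) + 39848)*(13172 + H(-95)/49814) = (123 + 39848)*(13172 + (80 - 95)/49814) = 39971*(13172 - 15*1/49814) = 39971*(13172 - 15/49814) = 39971*(656149993/49814) = 26226971370203/49814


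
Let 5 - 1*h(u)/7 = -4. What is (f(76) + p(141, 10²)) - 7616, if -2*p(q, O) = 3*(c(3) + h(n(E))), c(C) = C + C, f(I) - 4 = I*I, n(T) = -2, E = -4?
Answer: -3879/2 ≈ -1939.5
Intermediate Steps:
f(I) = 4 + I² (f(I) = 4 + I*I = 4 + I²)
h(u) = 63 (h(u) = 35 - 7*(-4) = 35 + 28 = 63)
c(C) = 2*C
p(q, O) = -207/2 (p(q, O) = -3*(2*3 + 63)/2 = -3*(6 + 63)/2 = -3*69/2 = -½*207 = -207/2)
(f(76) + p(141, 10²)) - 7616 = ((4 + 76²) - 207/2) - 7616 = ((4 + 5776) - 207/2) - 7616 = (5780 - 207/2) - 7616 = 11353/2 - 7616 = -3879/2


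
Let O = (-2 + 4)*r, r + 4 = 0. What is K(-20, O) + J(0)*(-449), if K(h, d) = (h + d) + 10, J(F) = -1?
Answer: 431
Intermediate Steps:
r = -4 (r = -4 + 0 = -4)
O = -8 (O = (-2 + 4)*(-4) = 2*(-4) = -8)
K(h, d) = 10 + d + h (K(h, d) = (d + h) + 10 = 10 + d + h)
K(-20, O) + J(0)*(-449) = (10 - 8 - 20) - 1*(-449) = -18 + 449 = 431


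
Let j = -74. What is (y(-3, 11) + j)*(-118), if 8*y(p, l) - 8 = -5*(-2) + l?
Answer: 33217/4 ≈ 8304.3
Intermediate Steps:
y(p, l) = 9/4 + l/8 (y(p, l) = 1 + (-5*(-2) + l)/8 = 1 + (10 + l)/8 = 1 + (5/4 + l/8) = 9/4 + l/8)
(y(-3, 11) + j)*(-118) = ((9/4 + (1/8)*11) - 74)*(-118) = ((9/4 + 11/8) - 74)*(-118) = (29/8 - 74)*(-118) = -563/8*(-118) = 33217/4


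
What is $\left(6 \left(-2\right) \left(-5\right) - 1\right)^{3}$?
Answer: $205379$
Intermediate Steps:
$\left(6 \left(-2\right) \left(-5\right) - 1\right)^{3} = \left(\left(-12\right) \left(-5\right) - 1\right)^{3} = \left(60 - 1\right)^{3} = 59^{3} = 205379$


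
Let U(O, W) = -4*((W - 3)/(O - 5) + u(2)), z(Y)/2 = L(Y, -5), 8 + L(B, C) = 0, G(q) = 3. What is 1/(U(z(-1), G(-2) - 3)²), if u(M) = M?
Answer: 49/3600 ≈ 0.013611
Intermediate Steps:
L(B, C) = -8 (L(B, C) = -8 + 0 = -8)
z(Y) = -16 (z(Y) = 2*(-8) = -16)
U(O, W) = -8 - 4*(-3 + W)/(-5 + O) (U(O, W) = -4*((W - 3)/(O - 5) + 2) = -4*((-3 + W)/(-5 + O) + 2) = -4*(2 + (-3 + W)/(-5 + O)) = -8 - 4*(-3 + W)/(-5 + O))
1/(U(z(-1), G(-2) - 3)²) = 1/((4*(13 - (3 - 3) - 2*(-16))/(-5 - 16))²) = 1/((4*(13 - 1*0 + 32)/(-21))²) = 1/((4*(-1/21)*(13 + 0 + 32))²) = 1/((4*(-1/21)*45)²) = 1/((-60/7)²) = 1/(3600/49) = 49/3600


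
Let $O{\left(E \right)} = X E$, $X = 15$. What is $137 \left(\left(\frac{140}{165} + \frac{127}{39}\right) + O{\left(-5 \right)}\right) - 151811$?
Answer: $- \frac{23097879}{143} \approx -1.6152 \cdot 10^{5}$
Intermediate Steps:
$O{\left(E \right)} = 15 E$
$137 \left(\left(\frac{140}{165} + \frac{127}{39}\right) + O{\left(-5 \right)}\right) - 151811 = 137 \left(\left(\frac{140}{165} + \frac{127}{39}\right) + 15 \left(-5\right)\right) - 151811 = 137 \left(\left(140 \cdot \frac{1}{165} + 127 \cdot \frac{1}{39}\right) - 75\right) - 151811 = 137 \left(\left(\frac{28}{33} + \frac{127}{39}\right) - 75\right) - 151811 = 137 \left(\frac{587}{143} - 75\right) - 151811 = 137 \left(- \frac{10138}{143}\right) - 151811 = - \frac{1388906}{143} - 151811 = - \frac{23097879}{143}$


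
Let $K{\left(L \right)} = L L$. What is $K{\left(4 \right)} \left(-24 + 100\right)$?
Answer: $1216$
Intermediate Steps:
$K{\left(L \right)} = L^{2}$
$K{\left(4 \right)} \left(-24 + 100\right) = 4^{2} \left(-24 + 100\right) = 16 \cdot 76 = 1216$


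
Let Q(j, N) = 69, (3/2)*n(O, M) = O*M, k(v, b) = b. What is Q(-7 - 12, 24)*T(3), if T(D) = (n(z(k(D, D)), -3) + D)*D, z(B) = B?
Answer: -621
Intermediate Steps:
n(O, M) = 2*M*O/3 (n(O, M) = 2*(O*M)/3 = 2*(M*O)/3 = 2*M*O/3)
T(D) = -D² (T(D) = ((⅔)*(-3)*D + D)*D = (-2*D + D)*D = (-D)*D = -D²)
Q(-7 - 12, 24)*T(3) = 69*(-1*3²) = 69*(-1*9) = 69*(-9) = -621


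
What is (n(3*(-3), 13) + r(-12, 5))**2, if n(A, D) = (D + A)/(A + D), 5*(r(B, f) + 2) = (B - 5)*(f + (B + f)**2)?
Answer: 851929/25 ≈ 34077.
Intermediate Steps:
r(B, f) = -2 + (-5 + B)*(f + (B + f)**2)/5 (r(B, f) = -2 + ((B - 5)*(f + (B + f)**2))/5 = -2 + ((-5 + B)*(f + (B + f)**2))/5 = -2 + (-5 + B)*(f + (B + f)**2)/5)
n(A, D) = 1 (n(A, D) = (A + D)/(A + D) = 1)
(n(3*(-3), 13) + r(-12, 5))**2 = (1 + (-2 - 1*5 - (-12 + 5)**2 + (1/5)*(-12)*5 + (1/5)*(-12)*(-12 + 5)**2))**2 = (1 + (-2 - 5 - 1*(-7)**2 - 12 + (1/5)*(-12)*(-7)**2))**2 = (1 + (-2 - 5 - 1*49 - 12 + (1/5)*(-12)*49))**2 = (1 + (-2 - 5 - 49 - 12 - 588/5))**2 = (1 - 928/5)**2 = (-923/5)**2 = 851929/25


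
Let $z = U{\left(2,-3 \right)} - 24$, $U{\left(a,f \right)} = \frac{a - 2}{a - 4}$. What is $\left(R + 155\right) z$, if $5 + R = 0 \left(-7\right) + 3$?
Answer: $-3672$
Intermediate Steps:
$U{\left(a,f \right)} = \frac{-2 + a}{-4 + a}$
$R = -2$ ($R = -5 + \left(0 \left(-7\right) + 3\right) = -5 + \left(0 + 3\right) = -5 + 3 = -2$)
$z = -24$ ($z = \frac{-2 + 2}{-4 + 2} - 24 = \frac{1}{-2} \cdot 0 - 24 = \left(- \frac{1}{2}\right) 0 - 24 = 0 - 24 = -24$)
$\left(R + 155\right) z = \left(-2 + 155\right) \left(-24\right) = 153 \left(-24\right) = -3672$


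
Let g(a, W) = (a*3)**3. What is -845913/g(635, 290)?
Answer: -281971/2304430875 ≈ -0.00012236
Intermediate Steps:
g(a, W) = 27*a**3 (g(a, W) = (3*a)**3 = 27*a**3)
-845913/g(635, 290) = -845913/(27*635**3) = -845913/(27*256047875) = -845913/6913292625 = -845913*1/6913292625 = -281971/2304430875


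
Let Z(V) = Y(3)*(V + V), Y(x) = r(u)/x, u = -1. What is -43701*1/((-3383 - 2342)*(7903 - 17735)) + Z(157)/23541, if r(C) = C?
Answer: -20760790523/3975241548600 ≈ -0.0052225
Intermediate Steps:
Y(x) = -1/x
Z(V) = -2*V/3 (Z(V) = (-1/3)*(V + V) = (-1*1/3)*(2*V) = -2*V/3)
-43701*1/((-3383 - 2342)*(7903 - 17735)) + Z(157)/23541 = -43701*1/((-3383 - 2342)*(7903 - 17735)) - 2/3*157/23541 = -43701/((-9832*(-5725))) - 314/3*1/23541 = -43701/56288200 - 314/70623 = -20760790523/3975241548600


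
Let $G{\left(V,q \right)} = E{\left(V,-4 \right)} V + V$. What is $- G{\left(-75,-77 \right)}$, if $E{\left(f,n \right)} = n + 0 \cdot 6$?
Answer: $-225$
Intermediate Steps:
$E{\left(f,n \right)} = n$ ($E{\left(f,n \right)} = n + 0 = n$)
$G{\left(V,q \right)} = - 3 V$ ($G{\left(V,q \right)} = - 4 V + V = - 3 V$)
$- G{\left(-75,-77 \right)} = - \left(-3\right) \left(-75\right) = \left(-1\right) 225 = -225$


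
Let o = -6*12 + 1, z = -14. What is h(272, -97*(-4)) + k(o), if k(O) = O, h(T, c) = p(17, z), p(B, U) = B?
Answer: -54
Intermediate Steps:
o = -71 (o = -72 + 1 = -71)
h(T, c) = 17
h(272, -97*(-4)) + k(o) = 17 - 71 = -54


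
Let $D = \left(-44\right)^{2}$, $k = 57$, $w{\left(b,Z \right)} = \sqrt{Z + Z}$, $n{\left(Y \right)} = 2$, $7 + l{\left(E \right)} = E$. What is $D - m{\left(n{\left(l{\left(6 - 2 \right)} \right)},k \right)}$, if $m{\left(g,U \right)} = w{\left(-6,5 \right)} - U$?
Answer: $1993 - \sqrt{10} \approx 1989.8$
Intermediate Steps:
$l{\left(E \right)} = -7 + E$
$w{\left(b,Z \right)} = \sqrt{2} \sqrt{Z}$ ($w{\left(b,Z \right)} = \sqrt{2 Z} = \sqrt{2} \sqrt{Z}$)
$D = 1936$
$m{\left(g,U \right)} = \sqrt{10} - U$ ($m{\left(g,U \right)} = \sqrt{2} \sqrt{5} - U = \sqrt{10} - U$)
$D - m{\left(n{\left(l{\left(6 - 2 \right)} \right)},k \right)} = 1936 - \left(\sqrt{10} - 57\right) = 1936 - \left(-57 + \sqrt{10}\right) = 1936 + \left(57 - \sqrt{10}\right) = 1993 - \sqrt{10}$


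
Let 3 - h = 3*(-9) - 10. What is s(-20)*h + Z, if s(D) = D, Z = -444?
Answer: -1244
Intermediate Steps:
h = 40 (h = 3 - (3*(-9) - 10) = 3 - (-27 - 10) = 3 - 1*(-37) = 3 + 37 = 40)
s(-20)*h + Z = -20*40 - 444 = -800 - 444 = -1244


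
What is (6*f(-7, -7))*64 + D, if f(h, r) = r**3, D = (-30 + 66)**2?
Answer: -130416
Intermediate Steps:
D = 1296 (D = 36**2 = 1296)
(6*f(-7, -7))*64 + D = (6*(-7)**3)*64 + 1296 = (6*(-343))*64 + 1296 = -2058*64 + 1296 = -131712 + 1296 = -130416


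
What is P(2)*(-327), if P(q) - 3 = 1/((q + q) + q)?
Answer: -2071/2 ≈ -1035.5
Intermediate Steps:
P(q) = 3 + 1/(3*q) (P(q) = 3 + 1/((q + q) + q) = 3 + 1/(2*q + q) = 3 + 1/(3*q))
P(2)*(-327) = (3 + (⅓)/2)*(-327) = (3 + (⅓)*(½))*(-327) = (3 + ⅙)*(-327) = (19/6)*(-327) = -2071/2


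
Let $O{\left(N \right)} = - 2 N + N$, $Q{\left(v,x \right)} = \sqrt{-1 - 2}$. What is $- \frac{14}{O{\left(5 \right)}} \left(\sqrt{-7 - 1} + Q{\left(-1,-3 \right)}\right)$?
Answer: $\frac{14 i \left(\sqrt{3} + 2 \sqrt{2}\right)}{5} \approx 12.769 i$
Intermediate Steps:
$Q{\left(v,x \right)} = i \sqrt{3}$ ($Q{\left(v,x \right)} = \sqrt{-3} = i \sqrt{3}$)
$O{\left(N \right)} = - N$
$- \frac{14}{O{\left(5 \right)}} \left(\sqrt{-7 - 1} + Q{\left(-1,-3 \right)}\right) = - \frac{14}{\left(-1\right) 5} \left(\sqrt{-7 - 1} + i \sqrt{3}\right) = - \frac{14}{-5} \left(\sqrt{-8} + i \sqrt{3}\right) = \left(-14\right) \left(- \frac{1}{5}\right) \left(2 i \sqrt{2} + i \sqrt{3}\right) = \frac{14 \left(i \sqrt{3} + 2 i \sqrt{2}\right)}{5} = \frac{14 i \sqrt{3}}{5} + \frac{28 i \sqrt{2}}{5}$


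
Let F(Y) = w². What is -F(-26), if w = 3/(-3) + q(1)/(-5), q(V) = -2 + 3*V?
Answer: -36/25 ≈ -1.4400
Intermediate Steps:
w = -6/5 (w = 3/(-3) + (-2 + 3*1)/(-5) = 3*(-⅓) + (-2 + 3)*(-⅕) = -1 + 1*(-⅕) = -1 - ⅕ = -6/5 ≈ -1.2000)
F(Y) = 36/25 (F(Y) = (-6/5)² = 36/25)
-F(-26) = -1*36/25 = -36/25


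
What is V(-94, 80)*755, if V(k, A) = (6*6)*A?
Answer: 2174400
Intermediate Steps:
V(k, A) = 36*A
V(-94, 80)*755 = (36*80)*755 = 2880*755 = 2174400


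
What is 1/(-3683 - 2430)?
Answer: -1/6113 ≈ -0.00016359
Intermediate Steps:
1/(-3683 - 2430) = 1/(-6113) = -1/6113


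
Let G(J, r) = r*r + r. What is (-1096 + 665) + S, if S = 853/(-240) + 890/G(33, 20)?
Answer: -726491/1680 ≈ -432.44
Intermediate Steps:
G(J, r) = r + r² (G(J, r) = r² + r = r + r²)
S = -2411/1680 (S = 853/(-240) + 890/((20*(1 + 20))) = 853*(-1/240) + 890/((20*21)) = -853/240 + 890/420 = -853/240 + 890*(1/420) = -853/240 + 89/42 = -2411/1680 ≈ -1.4351)
(-1096 + 665) + S = (-1096 + 665) - 2411/1680 = -431 - 2411/1680 = -726491/1680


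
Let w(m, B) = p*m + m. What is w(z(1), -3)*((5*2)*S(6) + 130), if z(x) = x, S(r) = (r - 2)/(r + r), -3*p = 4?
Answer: -400/9 ≈ -44.444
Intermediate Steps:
p = -4/3 (p = -1/3*4 = -4/3 ≈ -1.3333)
S(r) = (-2 + r)/(2*r) (S(r) = (-2 + r)/((2*r)) = (-2 + r)*(1/(2*r)) = (-2 + r)/(2*r))
w(m, B) = -m/3 (w(m, B) = -4*m/3 + m = -m/3)
w(z(1), -3)*((5*2)*S(6) + 130) = (-1/3*1)*((5*2)*((1/2)*(-2 + 6)/6) + 130) = -(10*((1/2)*(1/6)*4) + 130)/3 = -(10*(1/3) + 130)/3 = -(10/3 + 130)/3 = -1/3*400/3 = -400/9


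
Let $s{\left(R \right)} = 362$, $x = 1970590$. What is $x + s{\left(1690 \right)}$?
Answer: $1970952$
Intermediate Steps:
$x + s{\left(1690 \right)} = 1970590 + 362 = 1970952$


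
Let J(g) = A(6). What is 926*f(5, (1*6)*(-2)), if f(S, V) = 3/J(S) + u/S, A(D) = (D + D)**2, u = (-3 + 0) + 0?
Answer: -64357/120 ≈ -536.31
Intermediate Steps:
u = -3 (u = -3 + 0 = -3)
A(D) = 4*D**2 (A(D) = (2*D)**2 = 4*D**2)
J(g) = 144 (J(g) = 4*6**2 = 4*36 = 144)
f(S, V) = 1/48 - 3/S (f(S, V) = 3/144 - 3/S = 3*(1/144) - 3/S = 1/48 - 3/S)
926*f(5, (1*6)*(-2)) = 926*((1/48)*(-144 + 5)/5) = 926*((1/48)*(1/5)*(-139)) = 926*(-139/240) = -64357/120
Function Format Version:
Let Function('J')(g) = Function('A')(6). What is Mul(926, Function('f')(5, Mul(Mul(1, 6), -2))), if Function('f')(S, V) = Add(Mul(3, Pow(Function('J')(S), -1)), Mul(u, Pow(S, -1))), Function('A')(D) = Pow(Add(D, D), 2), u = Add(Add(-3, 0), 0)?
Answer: Rational(-64357, 120) ≈ -536.31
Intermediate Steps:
u = -3 (u = Add(-3, 0) = -3)
Function('A')(D) = Mul(4, Pow(D, 2)) (Function('A')(D) = Pow(Mul(2, D), 2) = Mul(4, Pow(D, 2)))
Function('J')(g) = 144 (Function('J')(g) = Mul(4, Pow(6, 2)) = Mul(4, 36) = 144)
Function('f')(S, V) = Add(Rational(1, 48), Mul(-3, Pow(S, -1))) (Function('f')(S, V) = Add(Mul(3, Pow(144, -1)), Mul(-3, Pow(S, -1))) = Add(Mul(3, Rational(1, 144)), Mul(-3, Pow(S, -1))) = Add(Rational(1, 48), Mul(-3, Pow(S, -1))))
Mul(926, Function('f')(5, Mul(Mul(1, 6), -2))) = Mul(926, Mul(Rational(1, 48), Pow(5, -1), Add(-144, 5))) = Mul(926, Mul(Rational(1, 48), Rational(1, 5), -139)) = Mul(926, Rational(-139, 240)) = Rational(-64357, 120)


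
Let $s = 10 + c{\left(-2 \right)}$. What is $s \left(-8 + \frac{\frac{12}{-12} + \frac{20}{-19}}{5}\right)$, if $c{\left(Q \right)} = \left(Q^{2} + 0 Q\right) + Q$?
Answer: $- \frac{9588}{95} \approx -100.93$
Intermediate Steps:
$c{\left(Q \right)} = Q + Q^{2}$ ($c{\left(Q \right)} = \left(Q^{2} + 0\right) + Q = Q^{2} + Q = Q + Q^{2}$)
$s = 12$ ($s = 10 - 2 \left(1 - 2\right) = 10 - -2 = 10 + 2 = 12$)
$s \left(-8 + \frac{\frac{12}{-12} + \frac{20}{-19}}{5}\right) = 12 \left(-8 + \frac{\frac{12}{-12} + \frac{20}{-19}}{5}\right) = 12 \left(-8 + \left(12 \left(- \frac{1}{12}\right) + 20 \left(- \frac{1}{19}\right)\right) \frac{1}{5}\right) = 12 \left(-8 + \left(-1 - \frac{20}{19}\right) \frac{1}{5}\right) = 12 \left(-8 - \frac{39}{95}\right) = 12 \left(- \frac{799}{95}\right) = - \frac{9588}{95}$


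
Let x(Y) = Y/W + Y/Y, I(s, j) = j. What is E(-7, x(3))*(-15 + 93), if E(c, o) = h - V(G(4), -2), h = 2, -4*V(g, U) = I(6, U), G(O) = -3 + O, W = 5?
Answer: 117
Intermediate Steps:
V(g, U) = -U/4
x(Y) = 1 + Y/5 (x(Y) = Y/5 + Y/Y = Y*(⅕) + 1 = Y/5 + 1 = 1 + Y/5)
E(c, o) = 3/2 (E(c, o) = 2 - (-1)*(-2)/4 = 2 - 1*½ = 2 - ½ = 3/2)
E(-7, x(3))*(-15 + 93) = 3*(-15 + 93)/2 = (3/2)*78 = 117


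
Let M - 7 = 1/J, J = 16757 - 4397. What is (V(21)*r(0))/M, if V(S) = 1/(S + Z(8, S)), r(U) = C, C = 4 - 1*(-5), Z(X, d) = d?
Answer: 18540/605647 ≈ 0.030612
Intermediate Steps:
J = 12360
C = 9 (C = 4 + 5 = 9)
r(U) = 9
V(S) = 1/(2*S) (V(S) = 1/(S + S) = 1/(2*S))
M = 86521/12360 (M = 7 + 1/12360 = 86521/12360 ≈ 7.0001)
(V(21)*r(0))/M = (((1/2)/21)*9)/(86521/12360) = (((1/2)*(1/21))*9)*(12360/86521) = ((1/42)*9)*(12360/86521) = (3/14)*(12360/86521) = 18540/605647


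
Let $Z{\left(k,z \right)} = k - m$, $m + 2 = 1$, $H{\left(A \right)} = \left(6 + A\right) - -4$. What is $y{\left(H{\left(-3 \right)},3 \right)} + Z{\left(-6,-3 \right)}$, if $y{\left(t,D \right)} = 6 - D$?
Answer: $-2$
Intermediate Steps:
$H{\left(A \right)} = 10 + A$ ($H{\left(A \right)} = \left(6 + A\right) + 4 = 10 + A$)
$m = -1$ ($m = -2 + 1 = -1$)
$Z{\left(k,z \right)} = 1 + k$ ($Z{\left(k,z \right)} = k - -1 = k + 1 = 1 + k$)
$y{\left(H{\left(-3 \right)},3 \right)} + Z{\left(-6,-3 \right)} = \left(6 - 3\right) + \left(1 - 6\right) = \left(6 - 3\right) - 5 = 3 - 5 = -2$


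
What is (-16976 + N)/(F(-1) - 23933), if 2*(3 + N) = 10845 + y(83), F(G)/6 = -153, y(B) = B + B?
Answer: 22947/49702 ≈ 0.46169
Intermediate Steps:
y(B) = 2*B
F(G) = -918 (F(G) = 6*(-153) = -918)
N = 11005/2 (N = -3 + (10845 + 2*83)/2 = -3 + (10845 + 166)/2 = -3 + (½)*11011 = -3 + 11011/2 = 11005/2 ≈ 5502.5)
(-16976 + N)/(F(-1) - 23933) = (-16976 + 11005/2)/(-918 - 23933) = -22947/2/(-24851) = -22947/2*(-1/24851) = 22947/49702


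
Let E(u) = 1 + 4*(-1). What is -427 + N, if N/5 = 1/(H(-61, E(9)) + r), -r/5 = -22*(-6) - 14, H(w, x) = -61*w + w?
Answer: -262177/614 ≈ -427.00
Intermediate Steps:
E(u) = -3 (E(u) = 1 - 4 = -3)
H(w, x) = -60*w
r = -590 (r = -5*(-22*(-6) - 14) = -5*(132 - 14) = -5*118 = -590)
N = 1/614 (N = 5/(-60*(-61) - 590) = 5/(3660 - 590) = 5/3070 = 5*(1/3070) = 1/614 ≈ 0.0016287)
-427 + N = -427 + 1/614 = -262177/614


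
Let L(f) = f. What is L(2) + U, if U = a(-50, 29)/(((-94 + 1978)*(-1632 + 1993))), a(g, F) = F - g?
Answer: 1360327/680124 ≈ 2.0001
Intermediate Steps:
U = 79/680124 (U = (29 - 1*(-50))/(((-94 + 1978)*(-1632 + 1993))) = (29 + 50)/((1884*361)) = 79/680124 ≈ 0.00011616)
L(2) + U = 2 + 79/680124 = 1360327/680124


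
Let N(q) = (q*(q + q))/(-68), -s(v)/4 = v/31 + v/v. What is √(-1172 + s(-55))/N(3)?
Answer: -68*I*√280829/279 ≈ -129.16*I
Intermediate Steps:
s(v) = -4 - 4*v/31 (s(v) = -4*(v/31 + v/v) = -4*(v*(1/31) + 1) = -4*(v/31 + 1) = -4*(1 + v/31) = -4 - 4*v/31)
N(q) = -q²/34 (N(q) = (q*(2*q))*(-1/68) = (2*q²)*(-1/68) = -q²/34)
√(-1172 + s(-55))/N(3) = √(-1172 + (-4 - 4/31*(-55)))/((-1/34*3²)) = √(-1172 + (-4 + 220/31))/((-1/34*9)) = √(-1172 + 96/31)/(-9/34) = √(-36236/31)*(-34/9) = (2*I*√280829/31)*(-34/9) = -68*I*√280829/279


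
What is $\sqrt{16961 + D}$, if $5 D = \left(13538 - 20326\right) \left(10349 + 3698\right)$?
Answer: $\frac{i \sqrt{476331155}}{5} \approx 4365.0 i$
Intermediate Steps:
$D = - \frac{95351036}{5}$ ($D = \frac{\left(13538 - 20326\right) \left(10349 + 3698\right)}{5} = \frac{\left(-6788\right) 14047}{5} = \frac{1}{5} \left(-95351036\right) = - \frac{95351036}{5} \approx -1.907 \cdot 10^{7}$)
$\sqrt{16961 + D} = \sqrt{16961 - \frac{95351036}{5}} = \sqrt{- \frac{95266231}{5}} = \frac{i \sqrt{476331155}}{5}$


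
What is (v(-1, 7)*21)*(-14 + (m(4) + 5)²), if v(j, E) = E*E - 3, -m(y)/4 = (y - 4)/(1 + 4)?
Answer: 10626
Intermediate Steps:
m(y) = 16/5 - 4*y/5 (m(y) = -4*(y - 4)/(1 + 4) = -4*(-4 + y)/5 = -4*(-⅘ + y/5) = 16/5 - 4*y/5)
v(j, E) = -3 + E² (v(j, E) = E² - 3 = -3 + E²)
(v(-1, 7)*21)*(-14 + (m(4) + 5)²) = ((-3 + 7²)*21)*(-14 + ((16/5 - ⅘*4) + 5)²) = ((-3 + 49)*21)*(-14 + ((16/5 - 16/5) + 5)²) = (46*21)*(-14 + (0 + 5)²) = 966*(-14 + 5²) = 966*(-14 + 25) = 966*11 = 10626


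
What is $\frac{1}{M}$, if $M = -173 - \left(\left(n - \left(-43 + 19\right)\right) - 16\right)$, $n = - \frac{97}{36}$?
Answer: $- \frac{36}{6419} \approx -0.0056084$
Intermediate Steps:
$n = - \frac{97}{36}$ ($n = \left(-97\right) \frac{1}{36} = - \frac{97}{36} \approx -2.6944$)
$M = - \frac{6419}{36}$ ($M = -173 - \left(\left(- \frac{97}{36} - \left(-43 + 19\right)\right) - 16\right) = -173 - \left(\left(- \frac{97}{36} - -24\right) - 16\right) = -173 - \left(\left(- \frac{97}{36} + 24\right) - 16\right) = -173 - \left(\frac{767}{36} - 16\right) = -173 - \frac{191}{36} = - \frac{6419}{36} \approx -178.31$)
$\frac{1}{M} = \frac{1}{- \frac{6419}{36}} = - \frac{36}{6419}$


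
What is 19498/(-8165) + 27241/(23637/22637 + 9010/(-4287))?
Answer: -21586978002893933/837953953915 ≈ -25762.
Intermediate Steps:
19498/(-8165) + 27241/(23637/22637 + 9010/(-4287)) = 19498*(-1/8165) + 27241/(23637*(1/22637) + 9010*(-1/4287)) = -19498/8165 + 27241/(23637/22637 - 9010/4287) = -19498/8165 + 27241/(-102627551/97044819) = -19498/8165 + 27241*(-97044819/102627551) = -19498/8165 - 2643597914379/102627551 = -21586978002893933/837953953915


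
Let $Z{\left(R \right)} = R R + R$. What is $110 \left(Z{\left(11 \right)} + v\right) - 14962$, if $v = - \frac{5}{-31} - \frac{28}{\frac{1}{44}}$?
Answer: $- \frac{4214272}{31} \approx -1.3594 \cdot 10^{5}$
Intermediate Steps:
$Z{\left(R \right)} = R + R^{2}$ ($Z{\left(R \right)} = R^{2} + R = R + R^{2}$)
$v = - \frac{38187}{31}$ ($v = \left(-5\right) \left(- \frac{1}{31}\right) - 28 \frac{1}{\frac{1}{44}} = \frac{5}{31} - 1232 = - \frac{38187}{31} \approx -1231.8$)
$110 \left(Z{\left(11 \right)} + v\right) - 14962 = 110 \left(11 \left(1 + 11\right) - \frac{38187}{31}\right) - 14962 = 110 \left(11 \cdot 12 - \frac{38187}{31}\right) - 14962 = 110 \left(132 - \frac{38187}{31}\right) - 14962 = 110 \left(- \frac{34095}{31}\right) - 14962 = - \frac{3750450}{31} - 14962 = - \frac{4214272}{31}$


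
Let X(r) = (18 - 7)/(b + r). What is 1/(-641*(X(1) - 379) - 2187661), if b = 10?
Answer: -1/1945363 ≈ -5.1404e-7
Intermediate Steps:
X(r) = 11/(10 + r) (X(r) = (18 - 7)/(10 + r) = 11/(10 + r))
1/(-641*(X(1) - 379) - 2187661) = 1/(-641*(11/(10 + 1) - 379) - 2187661) = 1/(-641*(11/11 - 379) - 2187661) = 1/(-641*(11*(1/11) - 379) - 2187661) = 1/(-641*(1 - 379) - 2187661) = 1/(-641*(-378) - 2187661) = 1/(242298 - 2187661) = 1/(-1945363) = -1/1945363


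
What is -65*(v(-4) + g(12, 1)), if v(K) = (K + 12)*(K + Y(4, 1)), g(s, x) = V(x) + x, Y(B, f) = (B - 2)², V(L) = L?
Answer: -130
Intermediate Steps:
Y(B, f) = (-2 + B)²
g(s, x) = 2*x (g(s, x) = x + x = 2*x)
v(K) = (4 + K)*(12 + K) (v(K) = (K + 12)*(K + (-2 + 4)²) = (12 + K)*(K + 2²) = (12 + K)*(K + 4) = (12 + K)*(4 + K) = (4 + K)*(12 + K))
-65*(v(-4) + g(12, 1)) = -65*((48 + (-4)² + 16*(-4)) + 2*1) = -65*((48 + 16 - 64) + 2) = -65*(0 + 2) = -65*2 = -130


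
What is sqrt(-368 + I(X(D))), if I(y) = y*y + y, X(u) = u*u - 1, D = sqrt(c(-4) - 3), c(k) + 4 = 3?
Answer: 2*I*sqrt(87) ≈ 18.655*I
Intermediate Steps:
c(k) = -1 (c(k) = -4 + 3 = -1)
D = 2*I (D = sqrt(-1 - 3) = sqrt(-4) = 2*I ≈ 2.0*I)
X(u) = -1 + u**2 (X(u) = u**2 - 1 = -1 + u**2)
I(y) = y + y**2 (I(y) = y**2 + y = y + y**2)
sqrt(-368 + I(X(D))) = sqrt(-368 + (-1 + (2*I)**2)*(1 + (-1 + (2*I)**2))) = sqrt(-368 + (-1 - 4)*(1 + (-1 - 4))) = sqrt(-368 - 5*(1 - 5)) = sqrt(-368 - 5*(-4)) = sqrt(-368 + 20) = sqrt(-348) = 2*I*sqrt(87)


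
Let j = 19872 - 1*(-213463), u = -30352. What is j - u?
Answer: 263687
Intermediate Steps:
j = 233335 (j = 19872 + 213463 = 233335)
j - u = 233335 - 1*(-30352) = 233335 + 30352 = 263687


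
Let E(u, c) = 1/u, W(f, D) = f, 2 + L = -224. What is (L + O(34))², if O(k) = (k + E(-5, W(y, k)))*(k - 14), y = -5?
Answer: 202500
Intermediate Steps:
L = -226 (L = -2 - 224 = -226)
O(k) = (-14 + k)*(-⅕ + k) (O(k) = (k + 1/(-5))*(k - 14) = (k - ⅕)*(-14 + k) = (-⅕ + k)*(-14 + k) = (-14 + k)*(-⅕ + k))
(L + O(34))² = (-226 + (14/5 + 34² - 71/5*34))² = (-226 + (14/5 + 1156 - 2414/5))² = (-226 + 676)² = 450² = 202500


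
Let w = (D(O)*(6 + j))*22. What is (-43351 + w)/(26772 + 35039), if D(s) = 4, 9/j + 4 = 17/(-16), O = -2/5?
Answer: -386815/556299 ≈ -0.69534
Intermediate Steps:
O = -⅖ (O = -2*⅕ = -⅖ ≈ -0.40000)
j = -16/9 (j = 9/(-4 + 17/(-16)) = 9/(-4 + 17*(-1/16)) = 9/(-4 - 17/16) = 9/(-81/16) = 9*(-16/81) = -16/9 ≈ -1.7778)
w = 3344/9 (w = (4*(6 - 16/9))*22 = (4*(38/9))*22 = (152/9)*22 = 3344/9 ≈ 371.56)
(-43351 + w)/(26772 + 35039) = (-43351 + 3344/9)/(26772 + 35039) = -386815/9/61811 = -386815/9*1/61811 = -386815/556299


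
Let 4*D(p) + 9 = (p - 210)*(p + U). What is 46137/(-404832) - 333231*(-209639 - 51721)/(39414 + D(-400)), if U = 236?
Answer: 47010844394499787/34773314528 ≈ 1.3519e+6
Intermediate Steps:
D(p) = -9/4 + (-210 + p)*(236 + p)/4 (D(p) = -9/4 + ((p - 210)*(p + 236))/4 = -9/4 + ((-210 + p)*(236 + p))/4 = -9/4 + (-210 + p)*(236 + p)/4)
46137/(-404832) - 333231*(-209639 - 51721)/(39414 + D(-400)) = 46137/(-404832) - 333231*(-209639 - 51721)/(39414 + (-49569/4 + (¼)*(-400)² + (13/2)*(-400))) = 46137*(-1/404832) - 333231*(-261360/(39414 + (-49569/4 + (¼)*160000 - 2600))) = -15379/134944 - 333231*(-261360/(39414 + (-49569/4 + 40000 - 2600))) = -15379/134944 - 333231*(-261360/(39414 + 100031/4)) = -15379/134944 - 333231/((257687/4)*(-1/261360)) = -15379/134944 - 333231/(-257687/1045440) = -15379/134944 - 333231*(-1045440/257687) = -15379/134944 + 348373016640/257687 = 47010844394499787/34773314528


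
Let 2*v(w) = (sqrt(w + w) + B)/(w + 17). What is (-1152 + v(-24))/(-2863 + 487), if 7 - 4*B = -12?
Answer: 64531/133056 + I*sqrt(3)/8316 ≈ 0.48499 + 0.00020828*I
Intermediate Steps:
B = 19/4 (B = 7/4 - 1/4*(-12) = 7/4 + 3 = 19/4 ≈ 4.7500)
v(w) = (19/4 + sqrt(2)*sqrt(w))/(2*(17 + w)) (v(w) = ((sqrt(w + w) + 19/4)/(w + 17))/2 = ((sqrt(2*w) + 19/4)/(17 + w))/2 = ((sqrt(2)*sqrt(w) + 19/4)/(17 + w))/2 = ((19/4 + sqrt(2)*sqrt(w))/(17 + w))/2 = (19/4 + sqrt(2)*sqrt(w))/(2*(17 + w)))
(-1152 + v(-24))/(-2863 + 487) = (-1152 + (19 + 4*sqrt(2)*sqrt(-24))/(8*(17 - 24)))/(-2863 + 487) = (-1152 + (1/8)*(19 + 4*sqrt(2)*(2*I*sqrt(6)))/(-7))/(-2376) = (-1152 + (1/8)*(-1/7)*(19 + 16*I*sqrt(3)))*(-1/2376) = (-1152 + (-19/56 - 2*I*sqrt(3)/7))*(-1/2376) = (-64531/56 - 2*I*sqrt(3)/7)*(-1/2376) = 64531/133056 + I*sqrt(3)/8316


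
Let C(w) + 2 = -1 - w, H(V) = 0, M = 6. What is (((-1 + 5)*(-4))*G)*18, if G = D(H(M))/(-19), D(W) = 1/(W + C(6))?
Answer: -32/19 ≈ -1.6842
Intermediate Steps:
C(w) = -3 - w (C(w) = -2 + (-1 - w) = -3 - w)
D(W) = 1/(-9 + W) (D(W) = 1/(W + (-3 - 1*6)) = 1/(W + (-3 - 6)) = 1/(W - 9) = 1/(-9 + W))
G = 1/171 (G = 1/((-9 + 0)*(-19)) = -1/19/(-9) = -⅑*(-1/19) = 1/171 ≈ 0.0058480)
(((-1 + 5)*(-4))*G)*18 = (((-1 + 5)*(-4))*(1/171))*18 = ((4*(-4))*(1/171))*18 = -16*1/171*18 = -16/171*18 = -32/19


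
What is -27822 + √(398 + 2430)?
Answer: -27822 + 2*√707 ≈ -27769.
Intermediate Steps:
-27822 + √(398 + 2430) = -27822 + √2828 = -27822 + 2*√707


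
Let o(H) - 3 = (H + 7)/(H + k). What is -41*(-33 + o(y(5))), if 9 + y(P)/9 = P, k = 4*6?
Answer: 13571/12 ≈ 1130.9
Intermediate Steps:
k = 24
y(P) = -81 + 9*P
o(H) = 3 + (7 + H)/(24 + H) (o(H) = 3 + (H + 7)/(H + 24) = 3 + (7 + H)/(24 + H))
-41*(-33 + o(y(5))) = -41*(-33 + (79 + 4*(-81 + 9*5))/(24 + (-81 + 9*5))) = -41*(-33 + (79 + 4*(-81 + 45))/(24 + (-81 + 45))) = -41*(-33 + (79 + 4*(-36))/(24 - 36)) = -41*(-33 + (79 - 144)/(-12)) = -41*(-33 - 1/12*(-65)) = -41*(-33 + 65/12) = -41*(-331/12) = 13571/12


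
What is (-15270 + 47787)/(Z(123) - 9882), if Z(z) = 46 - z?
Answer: -32517/9959 ≈ -3.2651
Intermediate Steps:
(-15270 + 47787)/(Z(123) - 9882) = (-15270 + 47787)/((46 - 1*123) - 9882) = 32517/((46 - 123) - 9882) = 32517/(-77 - 9882) = 32517/(-9959) = 32517*(-1/9959) = -32517/9959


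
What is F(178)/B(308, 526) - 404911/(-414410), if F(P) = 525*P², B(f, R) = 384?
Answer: 287228869451/6630560 ≈ 43319.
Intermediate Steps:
F(178)/B(308, 526) - 404911/(-414410) = (525*178²)/384 - 404911/(-414410) = (525*31684)*(1/384) - 404911*(-1/414410) = 16634100*(1/384) + 404911/414410 = 1386175/32 + 404911/414410 = 287228869451/6630560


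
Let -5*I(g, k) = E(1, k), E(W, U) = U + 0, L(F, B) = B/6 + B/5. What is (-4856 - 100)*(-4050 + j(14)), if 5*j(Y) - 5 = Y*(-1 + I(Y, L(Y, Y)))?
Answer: 2511870956/125 ≈ 2.0095e+7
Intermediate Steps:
L(F, B) = 11*B/30 (L(F, B) = B*(1/6) + B*(1/5) = B/6 + B/5 = 11*B/30)
E(W, U) = U
I(g, k) = -k/5
j(Y) = 1 + Y*(-1 - 11*Y/150)/5 (j(Y) = 1 + (Y*(-1 - 11*Y/150))/5 = 1 + Y*(-1 - 11*Y/150)/5)
(-4856 - 100)*(-4050 + j(14)) = (-4856 - 100)*(-4050 + (1 - 11/750*14**2 - 1/5*14)) = -4956*(-4050 + (1 - 11/750*196 - 14/5)) = -4956*(-4050 + (1 - 1078/375 - 14/5)) = -4956*(-4050 - 1753/375) = -4956*(-1520503/375) = 2511870956/125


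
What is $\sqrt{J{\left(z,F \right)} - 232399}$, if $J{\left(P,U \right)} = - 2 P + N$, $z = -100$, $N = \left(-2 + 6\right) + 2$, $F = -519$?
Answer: $i \sqrt{232193} \approx 481.86 i$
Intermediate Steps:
$N = 6$ ($N = 4 + 2 = 6$)
$J{\left(P,U \right)} = 6 - 2 P$ ($J{\left(P,U \right)} = - 2 P + 6 = 6 - 2 P$)
$\sqrt{J{\left(z,F \right)} - 232399} = \sqrt{\left(6 - -200\right) - 232399} = \sqrt{\left(6 + 200\right) - 232399} = \sqrt{206 - 232399} = \sqrt{-232193} = i \sqrt{232193}$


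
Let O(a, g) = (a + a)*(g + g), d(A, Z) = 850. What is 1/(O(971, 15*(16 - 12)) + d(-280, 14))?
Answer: 1/233890 ≈ 4.2755e-6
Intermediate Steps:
O(a, g) = 4*a*g (O(a, g) = (2*a)*(2*g) = 4*a*g)
1/(O(971, 15*(16 - 12)) + d(-280, 14)) = 1/(4*971*(15*(16 - 12)) + 850) = 1/(4*971*(15*4) + 850) = 1/(4*971*60 + 850) = 1/(233040 + 850) = 1/233890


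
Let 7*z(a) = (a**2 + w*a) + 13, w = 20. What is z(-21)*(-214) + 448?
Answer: -4140/7 ≈ -591.43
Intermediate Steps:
z(a) = 13/7 + a**2/7 + 20*a/7 (z(a) = ((a**2 + 20*a) + 13)/7 = (13 + a**2 + 20*a)/7 = 13/7 + a**2/7 + 20*a/7)
z(-21)*(-214) + 448 = (13/7 + (1/7)*(-21)**2 + (20/7)*(-21))*(-214) + 448 = (13/7 + (1/7)*441 - 60)*(-214) + 448 = (13/7 + 63 - 60)*(-214) + 448 = (34/7)*(-214) + 448 = -7276/7 + 448 = -4140/7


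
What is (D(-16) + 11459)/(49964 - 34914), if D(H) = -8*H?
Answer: 11587/15050 ≈ 0.76990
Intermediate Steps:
(D(-16) + 11459)/(49964 - 34914) = (-8*(-16) + 11459)/(49964 - 34914) = (128 + 11459)/15050 = 11587*(1/15050) = 11587/15050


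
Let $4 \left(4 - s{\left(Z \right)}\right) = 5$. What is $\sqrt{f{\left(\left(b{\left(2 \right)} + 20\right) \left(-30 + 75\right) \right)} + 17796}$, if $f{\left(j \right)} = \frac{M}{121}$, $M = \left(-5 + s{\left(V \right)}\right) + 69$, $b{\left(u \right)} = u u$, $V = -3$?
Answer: $\frac{3 \sqrt{957059}}{22} \approx 133.4$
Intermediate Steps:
$b{\left(u \right)} = u^{2}$
$s{\left(Z \right)} = \frac{11}{4}$ ($s{\left(Z \right)} = 4 - \frac{5}{4} = \frac{11}{4}$)
$M = \frac{267}{4}$ ($M = \left(-5 + \frac{11}{4}\right) + 69 = - \frac{9}{4} + 69 = \frac{267}{4} \approx 66.75$)
$f{\left(j \right)} = \frac{267}{484}$ ($f{\left(j \right)} = \frac{267}{4 \cdot 121} = \frac{267}{4} \cdot \frac{1}{121} = \frac{267}{484}$)
$\sqrt{f{\left(\left(b{\left(2 \right)} + 20\right) \left(-30 + 75\right) \right)} + 17796} = \sqrt{\frac{267}{484} + 17796} = \sqrt{\frac{8613531}{484}} = \frac{3 \sqrt{957059}}{22}$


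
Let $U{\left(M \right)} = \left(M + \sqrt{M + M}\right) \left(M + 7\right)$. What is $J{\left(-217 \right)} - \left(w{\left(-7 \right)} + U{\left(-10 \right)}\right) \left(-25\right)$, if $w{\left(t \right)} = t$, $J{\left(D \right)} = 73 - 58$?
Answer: $590 - 150 i \sqrt{5} \approx 590.0 - 335.41 i$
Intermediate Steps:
$J{\left(D \right)} = 15$ ($J{\left(D \right)} = 73 - 58 = 15$)
$U{\left(M \right)} = \left(7 + M\right) \left(M + \sqrt{2} \sqrt{M}\right)$ ($U{\left(M \right)} = \left(M + \sqrt{2 M}\right) \left(7 + M\right) = \left(M + \sqrt{2} \sqrt{M}\right) \left(7 + M\right) = \left(7 + M\right) \left(M + \sqrt{2} \sqrt{M}\right)$)
$J{\left(-217 \right)} - \left(w{\left(-7 \right)} + U{\left(-10 \right)}\right) \left(-25\right) = 15 - \left(-7 + \left(\left(-10\right)^{2} + 7 \left(-10\right) + \sqrt{2} \left(-10\right)^{\frac{3}{2}} + 7 \sqrt{2} \sqrt{-10}\right)\right) \left(-25\right) = 15 - \left(-7 + \left(100 - 70 + \sqrt{2} \left(- 10 i \sqrt{10}\right) + 7 \sqrt{2} i \sqrt{10}\right)\right) \left(-25\right) = 15 - \left(-7 + \left(100 - 70 - 20 i \sqrt{5} + 14 i \sqrt{5}\right)\right) \left(-25\right) = 15 - \left(-7 + \left(30 - 6 i \sqrt{5}\right)\right) \left(-25\right) = 15 - \left(23 - 6 i \sqrt{5}\right) \left(-25\right) = 15 - \left(-575 + 150 i \sqrt{5}\right) = 15 + \left(575 - 150 i \sqrt{5}\right) = 590 - 150 i \sqrt{5}$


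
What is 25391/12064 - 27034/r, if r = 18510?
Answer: 71924617/111652320 ≈ 0.64418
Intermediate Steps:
25391/12064 - 27034/r = 25391/12064 - 27034/18510 = 25391*(1/12064) - 27034*1/18510 = 25391/12064 - 13517/9255 = 71924617/111652320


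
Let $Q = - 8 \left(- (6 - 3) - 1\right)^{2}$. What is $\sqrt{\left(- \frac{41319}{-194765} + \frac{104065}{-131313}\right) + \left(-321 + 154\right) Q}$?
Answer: $\frac{\sqrt{82730418716100290873010}}{1967321265} \approx 146.2$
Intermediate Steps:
$Q = -128$ ($Q = - 8 \left(\left(-1\right) 3 - 1\right)^{2} = - 8 \left(-3 - 1\right)^{2} = - 8 \left(-4\right)^{2} = \left(-8\right) 16 = -128$)
$\sqrt{\left(- \frac{41319}{-194765} + \frac{104065}{-131313}\right) + \left(-321 + 154\right) Q} = \sqrt{\left(- \frac{41319}{-194765} + \frac{104065}{-131313}\right) + \left(-321 + 154\right) \left(-128\right)} = \sqrt{\left(\left(-41319\right) \left(- \frac{1}{194765}\right) + 104065 \left(- \frac{1}{131313}\right)\right) - -21376} = \sqrt{\left(\frac{41319}{194765} - \frac{8005}{10101}\right) + 21376} = \sqrt{- \frac{1141730606}{1967321265} + 21376} = \sqrt{\frac{42052317630034}{1967321265}} = \frac{\sqrt{82730418716100290873010}}{1967321265}$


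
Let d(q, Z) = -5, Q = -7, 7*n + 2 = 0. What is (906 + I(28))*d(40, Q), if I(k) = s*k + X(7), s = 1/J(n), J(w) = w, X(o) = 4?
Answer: -4060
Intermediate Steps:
n = -2/7 (n = -2/7 + (1/7)*0 = -2/7 + 0 = -2/7 ≈ -0.28571)
s = -7/2 (s = 1/(-2/7) = -7/2 ≈ -3.5000)
I(k) = 4 - 7*k/2 (I(k) = -7*k/2 + 4 = 4 - 7*k/2)
(906 + I(28))*d(40, Q) = (906 + (4 - 7/2*28))*(-5) = (906 + (4 - 98))*(-5) = (906 - 94)*(-5) = 812*(-5) = -4060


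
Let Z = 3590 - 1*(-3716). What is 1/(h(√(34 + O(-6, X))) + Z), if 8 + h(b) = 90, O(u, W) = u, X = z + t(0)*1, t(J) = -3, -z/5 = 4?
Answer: 1/7388 ≈ 0.00013535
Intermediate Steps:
z = -20 (z = -5*4 = -20)
X = -23 (X = -20 - 3*1 = -20 - 3 = -23)
h(b) = 82 (h(b) = -8 + 90 = 82)
Z = 7306 (Z = 3590 + 3716 = 7306)
1/(h(√(34 + O(-6, X))) + Z) = 1/(82 + 7306) = 1/7388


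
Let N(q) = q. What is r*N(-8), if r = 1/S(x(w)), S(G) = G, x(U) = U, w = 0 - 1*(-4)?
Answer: -2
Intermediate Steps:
w = 4 (w = 0 + 4 = 4)
r = ¼ (r = 1/4 = ¼ ≈ 0.25000)
r*N(-8) = (¼)*(-8) = -2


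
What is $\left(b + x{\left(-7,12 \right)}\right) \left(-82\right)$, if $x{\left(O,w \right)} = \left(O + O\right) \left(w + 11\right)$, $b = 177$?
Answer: $11890$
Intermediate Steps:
$x{\left(O,w \right)} = 2 O \left(11 + w\right)$
$\left(b + x{\left(-7,12 \right)}\right) \left(-82\right) = \left(177 + 2 \left(-7\right) \left(11 + 12\right)\right) \left(-82\right) = \left(177 + 2 \left(-7\right) 23\right) \left(-82\right) = \left(177 - 322\right) \left(-82\right) = \left(-145\right) \left(-82\right) = 11890$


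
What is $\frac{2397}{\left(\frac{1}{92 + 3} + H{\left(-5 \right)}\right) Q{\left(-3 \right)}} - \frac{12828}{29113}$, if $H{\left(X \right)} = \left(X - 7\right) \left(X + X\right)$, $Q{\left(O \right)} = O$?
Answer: $- \frac{2356074293}{331917313} \approx -7.0984$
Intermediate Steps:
$H{\left(X \right)} = 2 X \left(-7 + X\right)$ ($H{\left(X \right)} = \left(-7 + X\right) 2 X = 2 X \left(-7 + X\right)$)
$\frac{2397}{\left(\frac{1}{92 + 3} + H{\left(-5 \right)}\right) Q{\left(-3 \right)}} - \frac{12828}{29113} = \frac{2397}{\left(\frac{1}{92 + 3} + 2 \left(-5\right) \left(-7 - 5\right)\right) \left(-3\right)} - \frac{12828}{29113} = \frac{2397}{\left(\frac{1}{95} + 2 \left(-5\right) \left(-12\right)\right) \left(-3\right)} - \frac{12828}{29113} = \frac{2397}{\left(\frac{1}{95} + 120\right) \left(-3\right)} - \frac{12828}{29113} = \frac{2397}{\frac{11401}{95} \left(-3\right)} - \frac{12828}{29113} = \frac{2397}{- \frac{34203}{95}} - \frac{12828}{29113} = 2397 \left(- \frac{95}{34203}\right) - \frac{12828}{29113} = - \frac{75905}{11401} - \frac{12828}{29113} = - \frac{2356074293}{331917313}$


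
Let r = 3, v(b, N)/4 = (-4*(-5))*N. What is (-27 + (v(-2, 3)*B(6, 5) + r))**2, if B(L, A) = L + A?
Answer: 6843456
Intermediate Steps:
B(L, A) = A + L
v(b, N) = 80*N (v(b, N) = 4*((-4*(-5))*N) = 4*(20*N) = 80*N)
(-27 + (v(-2, 3)*B(6, 5) + r))**2 = (-27 + ((80*3)*(5 + 6) + 3))**2 = (-27 + (240*11 + 3))**2 = (-27 + (2640 + 3))**2 = (-27 + 2643)**2 = 2616**2 = 6843456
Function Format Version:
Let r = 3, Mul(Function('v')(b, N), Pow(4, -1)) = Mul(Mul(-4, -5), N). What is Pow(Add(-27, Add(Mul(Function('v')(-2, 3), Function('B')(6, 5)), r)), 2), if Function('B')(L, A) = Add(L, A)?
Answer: 6843456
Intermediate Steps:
Function('B')(L, A) = Add(A, L)
Function('v')(b, N) = Mul(80, N) (Function('v')(b, N) = Mul(4, Mul(Mul(-4, -5), N)) = Mul(4, Mul(20, N)) = Mul(80, N))
Pow(Add(-27, Add(Mul(Function('v')(-2, 3), Function('B')(6, 5)), r)), 2) = Pow(Add(-27, Add(Mul(Mul(80, 3), Add(5, 6)), 3)), 2) = Pow(Add(-27, Add(Mul(240, 11), 3)), 2) = Pow(Add(-27, Add(2640, 3)), 2) = Pow(Add(-27, 2643), 2) = Pow(2616, 2) = 6843456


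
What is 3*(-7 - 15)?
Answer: -66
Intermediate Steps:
3*(-7 - 15) = 3*(-22) = -66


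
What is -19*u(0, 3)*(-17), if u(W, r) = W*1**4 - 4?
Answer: -1292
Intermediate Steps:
u(W, r) = -4 + W (u(W, r) = W*1 - 4 = W - 4 = -4 + W)
-19*u(0, 3)*(-17) = -19*(-4 + 0)*(-17) = -19*(-4)*(-17) = 76*(-17) = -1292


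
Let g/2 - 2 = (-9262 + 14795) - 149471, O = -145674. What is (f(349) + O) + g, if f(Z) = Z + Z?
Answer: -432848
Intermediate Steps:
g = -287872 (g = 4 + 2*((-9262 + 14795) - 149471) = 4 + 2*(5533 - 149471) = 4 + 2*(-143938) = 4 - 287876 = -287872)
f(Z) = 2*Z
(f(349) + O) + g = (2*349 - 145674) - 287872 = (698 - 145674) - 287872 = -144976 - 287872 = -432848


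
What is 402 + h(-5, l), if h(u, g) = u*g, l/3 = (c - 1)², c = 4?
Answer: 267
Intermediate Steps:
l = 27 (l = 3*(4 - 1)² = 3*3² = 3*9 = 27)
h(u, g) = g*u
402 + h(-5, l) = 402 + 27*(-5) = 402 - 135 = 267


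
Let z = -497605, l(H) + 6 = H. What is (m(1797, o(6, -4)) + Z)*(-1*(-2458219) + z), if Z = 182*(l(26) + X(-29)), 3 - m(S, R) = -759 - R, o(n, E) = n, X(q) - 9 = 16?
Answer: 17563180212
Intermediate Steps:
X(q) = 25 (X(q) = 9 + 16 = 25)
m(S, R) = 762 + R (m(S, R) = 3 - (-759 - R) = 3 + (759 + R) = 762 + R)
l(H) = -6 + H
Z = 8190 (Z = 182*((-6 + 26) + 25) = 182*(20 + 25) = 182*45 = 8190)
(m(1797, o(6, -4)) + Z)*(-1*(-2458219) + z) = ((762 + 6) + 8190)*(-1*(-2458219) - 497605) = (768 + 8190)*(2458219 - 497605) = 8958*1960614 = 17563180212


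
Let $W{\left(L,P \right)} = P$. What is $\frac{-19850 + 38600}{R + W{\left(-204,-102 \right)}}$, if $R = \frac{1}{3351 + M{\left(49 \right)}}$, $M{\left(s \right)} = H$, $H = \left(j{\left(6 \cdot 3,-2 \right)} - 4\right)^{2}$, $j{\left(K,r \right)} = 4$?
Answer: $- \frac{62831250}{341801} \approx -183.82$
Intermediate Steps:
$H = 0$ ($H = \left(4 - 4\right)^{2} = 0^{2} = 0$)
$M{\left(s \right)} = 0$
$R = \frac{1}{3351}$ ($R = \frac{1}{3351 + 0} = \frac{1}{3351} \approx 0.00029842$)
$\frac{-19850 + 38600}{R + W{\left(-204,-102 \right)}} = \frac{-19850 + 38600}{\frac{1}{3351} - 102} = \frac{18750}{- \frac{341801}{3351}} = 18750 \left(- \frac{3351}{341801}\right) = - \frac{62831250}{341801}$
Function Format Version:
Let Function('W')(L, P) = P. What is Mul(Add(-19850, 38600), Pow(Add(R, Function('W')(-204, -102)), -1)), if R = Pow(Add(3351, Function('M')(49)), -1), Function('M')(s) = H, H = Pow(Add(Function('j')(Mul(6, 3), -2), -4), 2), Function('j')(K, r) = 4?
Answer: Rational(-62831250, 341801) ≈ -183.82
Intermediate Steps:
H = 0 (H = Pow(Add(4, -4), 2) = Pow(0, 2) = 0)
Function('M')(s) = 0
R = Rational(1, 3351) (R = Pow(Add(3351, 0), -1) = Pow(3351, -1) = Rational(1, 3351) ≈ 0.00029842)
Mul(Add(-19850, 38600), Pow(Add(R, Function('W')(-204, -102)), -1)) = Mul(Add(-19850, 38600), Pow(Add(Rational(1, 3351), -102), -1)) = Mul(18750, Pow(Rational(-341801, 3351), -1)) = Mul(18750, Rational(-3351, 341801)) = Rational(-62831250, 341801)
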